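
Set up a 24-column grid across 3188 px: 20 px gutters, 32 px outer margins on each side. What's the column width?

111 px

Content width = 3188 − 2·32 = 3124 px.
Subtracting 23 gutters of 20 leaves 2664 for 24 columns, so c = 111 px.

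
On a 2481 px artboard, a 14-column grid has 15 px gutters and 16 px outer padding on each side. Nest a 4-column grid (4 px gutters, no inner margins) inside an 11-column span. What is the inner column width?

Take off 32 px of margins, leaving 2449 px.
Subtracting 13 gutters of 15 leaves 2254 for 14 columns, so c = 161 px.
Span of 11: 11·161 + 10·15 = 1771 + 150 = 1921 px.
4 columns + 3 gutters: 4d + 3·4 = 1921.
4d = 1921 − 12 = 1909, so d = 477.25 px.

477.25 px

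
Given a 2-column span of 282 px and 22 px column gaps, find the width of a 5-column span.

738 px

2c + 1·22 = 282 → 2c = 260 → c = 130 px.
5 columns plus 4 column gaps: 650 + 88 = 738 px.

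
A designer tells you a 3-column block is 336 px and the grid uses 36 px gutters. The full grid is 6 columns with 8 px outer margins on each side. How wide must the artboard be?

724 px

3c + 2·36 = 336 → 3c = 264 → c = 88 px.
Total width: 2·8 + 6·88 + 5·36 = 724 px.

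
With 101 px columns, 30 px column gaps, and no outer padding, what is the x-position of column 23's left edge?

Each column+gutter stride is 131 px; with no margin, 22 of them is 2882 px.

2882 px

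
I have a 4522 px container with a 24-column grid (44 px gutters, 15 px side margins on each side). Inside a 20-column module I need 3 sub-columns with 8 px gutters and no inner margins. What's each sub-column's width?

1240 px

Take off 30 px of margins, leaving 4492 px.
24c + 23·44 = 4492 → 24c = 3480 → c = 145 px.
20-column span = 20·145 + 19·44 = 3736 px.
3 columns + 2 gutters: 3d + 2·8 = 3736.
3d = 3736 − 16 = 3720, so d = 1240 px.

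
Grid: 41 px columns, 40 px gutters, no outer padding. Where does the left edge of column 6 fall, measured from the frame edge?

405 px

Each column+gutter stride is 81 px; with no margin, 5 of them is 405 px.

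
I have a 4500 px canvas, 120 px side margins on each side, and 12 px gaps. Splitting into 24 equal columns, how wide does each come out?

166 px

Content width = 4500 − 2·120 = 4260 px.
24 columns + 23 gaps: 24c + 23·12 = 4260.
24c = 4260 − 276 = 3984, so c = 166 px.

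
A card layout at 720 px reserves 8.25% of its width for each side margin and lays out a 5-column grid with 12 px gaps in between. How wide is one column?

720 × (1 − 2·8.25%) = 720 × 83.5% = 601.2 px for the columns.
5 columns + 4 gaps: 5c + 4·12 = 601.2.
5c = 601.2 − 48 = 553.2, so c = 110.64 px.

110.64 px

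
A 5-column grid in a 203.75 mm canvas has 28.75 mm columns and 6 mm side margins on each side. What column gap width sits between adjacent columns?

Content width = 203.75 − 2·6 = 191.75 mm.
Columns use 143.75 mm, leaving 48 mm across 4 column gaps = 12 mm each.

12 mm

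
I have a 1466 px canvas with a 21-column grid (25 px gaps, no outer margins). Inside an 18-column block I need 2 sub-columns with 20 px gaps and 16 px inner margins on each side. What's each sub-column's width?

600.5 px

Subtracting 20 gaps of 25 leaves 966 for 21 columns, so c = 46 px.
18 columns plus 17 gaps: 828 + 425 = 1253 px.
Inner content = 1253 − 2·16 = 1221 px.
1221 − 1·20 = 1201; ÷2 gives d = 600.5 px.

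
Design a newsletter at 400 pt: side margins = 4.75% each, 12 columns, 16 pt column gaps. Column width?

15.5 pt

Each margin = 4.75% of 400 = 19 pt; content = 400 − 2·19 = 362 pt.
Subtracting 11 column gaps of 16 leaves 186 for 12 columns, so c = 15.5 pt.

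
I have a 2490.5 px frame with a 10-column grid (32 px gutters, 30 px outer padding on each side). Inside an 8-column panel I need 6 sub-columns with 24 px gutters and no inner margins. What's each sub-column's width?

303 px

Outer content = 2490.5 − 2·30 = 2430.5 px.
2430.5 − 9·32 = 2142.5; ÷10 gives c = 214.25 px.
Span of 8: 8·214.25 + 7·32 = 1714 + 224 = 1938 px.
1938 − 5·24 = 1818; ÷6 gives d = 303 px.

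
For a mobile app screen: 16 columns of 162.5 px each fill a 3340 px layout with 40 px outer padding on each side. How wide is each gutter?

Take off 80 px of margins, leaving 3260 px.
16·162.5 + 15g = 3260 → 15g = 660 → g = 44 px.

44 px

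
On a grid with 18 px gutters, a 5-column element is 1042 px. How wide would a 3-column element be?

618 px

5c + 4·18 = 1042 → 5c = 970 → c = 194 px.
3-column span = 3·194 + 2·18 = 618 px.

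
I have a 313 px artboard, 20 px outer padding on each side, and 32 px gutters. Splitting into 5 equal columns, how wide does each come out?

29 px

Inside the margins: 313 − 40 = 273 px.
5 columns + 4 gutters: 5c + 4·32 = 273.
5c = 273 − 128 = 145, so c = 29 px.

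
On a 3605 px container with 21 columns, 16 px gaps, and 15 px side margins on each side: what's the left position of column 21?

3435 px

Inside the margins: 3605 − 30 = 3575 px.
3575 − 20·16 = 3255; ÷21 gives c = 155 px.
Column 21 starts at margin + 20·(column + gutter) = 15 + 20·171 = 3435 px.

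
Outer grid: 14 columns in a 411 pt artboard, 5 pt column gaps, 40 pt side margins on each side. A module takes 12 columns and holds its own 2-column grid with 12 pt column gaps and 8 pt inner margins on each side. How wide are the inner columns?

127.5 pt

Take off 80 pt of margins, leaving 331 pt.
14c + 13·5 = 331 → 14c = 266 → c = 19 pt.
12-column span = 12·19 + 11·5 = 283 pt.
Inner content = 283 − 2·8 = 267 pt.
Subtracting 1 column gap of 12 leaves 255 for 2 columns, so d = 127.5 pt.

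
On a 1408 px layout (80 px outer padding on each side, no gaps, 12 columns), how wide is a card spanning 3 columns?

Content width = 1408 − 2·80 = 1248 px.
1248 / 12 = 104 px per column.
With no gaps, 3 columns span 3·104 = 312 px.

312 px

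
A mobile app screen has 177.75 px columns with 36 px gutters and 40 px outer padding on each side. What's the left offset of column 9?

1750 px

Each column+gutter stride is 213.75 px; 8 of them past the 40 px margin is 40 + 1710 = 1750 px.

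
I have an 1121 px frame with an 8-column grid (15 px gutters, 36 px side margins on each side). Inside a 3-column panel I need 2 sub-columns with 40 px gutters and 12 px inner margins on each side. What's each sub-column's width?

160 px

Subtract both margins: 1121 − 2·36 = 1049 px.
8 columns + 7 gutters: 8c + 7·15 = 1049.
8c = 1049 − 105 = 944, so c = 118 px.
3-column span = 3·118 + 2·15 = 384 px.
Inner content = 384 − 2·12 = 360 px.
Subtracting 1 gutter of 40 leaves 320 for 2 columns, so d = 160 px.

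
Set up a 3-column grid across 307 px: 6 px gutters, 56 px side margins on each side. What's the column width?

61 px

Inside the margins: 307 − 112 = 195 px.
195 − 2·6 = 183; ÷3 gives c = 61 px.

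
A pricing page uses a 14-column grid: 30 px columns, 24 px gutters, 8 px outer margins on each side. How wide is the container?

748 px

Adding margins, columns and gutters: 16 + 420 + 312 = 748 px.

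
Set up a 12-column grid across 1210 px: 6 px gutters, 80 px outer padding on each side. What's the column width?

82 px

Content width = 1210 − 2·80 = 1050 px.
Subtracting 11 gutters of 6 leaves 984 for 12 columns, so c = 82 px.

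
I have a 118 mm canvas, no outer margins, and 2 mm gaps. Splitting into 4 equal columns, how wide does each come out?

4 columns + 3 gaps: 4c + 3·2 = 118.
4c = 118 − 6 = 112, so c = 28 mm.

28 mm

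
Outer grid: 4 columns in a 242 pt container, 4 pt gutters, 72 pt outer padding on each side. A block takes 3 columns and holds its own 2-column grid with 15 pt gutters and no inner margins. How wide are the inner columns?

28.75 pt

Take off 144 pt of margins, leaving 98 pt.
4c + 3·4 = 98 → 4c = 86 → c = 21.5 pt.
3-column span = 3·21.5 + 2·4 = 72.5 pt.
2d + 1·15 = 72.5 → 2d = 57.5 → d = 28.75 pt.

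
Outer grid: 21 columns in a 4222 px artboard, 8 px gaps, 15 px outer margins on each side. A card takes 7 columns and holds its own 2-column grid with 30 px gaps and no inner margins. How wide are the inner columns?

Subtract both margins: 4222 − 2·15 = 4192 px.
4192 − 20·8 = 4032; ÷21 gives c = 192 px.
7-column span = 7·192 + 6·8 = 1392 px.
2 columns + 1 gap: 2d + 1·30 = 1392.
2d = 1392 − 30 = 1362, so d = 681 px.

681 px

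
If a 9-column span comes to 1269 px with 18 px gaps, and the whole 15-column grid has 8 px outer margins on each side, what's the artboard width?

2143 px

9c + 8·18 = 1269 → 9c = 1125 → c = 125 px.
Total width: 2·8 + 15·125 + 14·18 = 2143 px.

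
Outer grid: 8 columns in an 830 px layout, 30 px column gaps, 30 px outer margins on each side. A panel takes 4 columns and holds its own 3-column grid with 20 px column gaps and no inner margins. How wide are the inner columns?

110 px

Inside the margins: 830 − 60 = 770 px.
8c + 7·30 = 770 → 8c = 560 → c = 70 px.
4 columns plus 3 column gaps: 280 + 90 = 370 px.
Subtracting 2 column gaps of 20 leaves 330 for 3 columns, so d = 110 px.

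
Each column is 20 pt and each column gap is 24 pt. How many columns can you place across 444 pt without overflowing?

10 columns

10 columns: 10·20 + 9·24 = 416 pt ≤ 444.
11 columns: 460 pt > 444. So 10.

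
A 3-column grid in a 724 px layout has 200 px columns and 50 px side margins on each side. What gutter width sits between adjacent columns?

12 px

Take off 100 px of margins, leaving 624 px.
3·200 + 2g = 624 → 2g = 24 → g = 12 px.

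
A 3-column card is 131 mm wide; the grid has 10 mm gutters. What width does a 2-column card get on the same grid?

84 mm

131 − 2·10 = 111; ÷3 gives c = 37 mm.
2 columns plus 1 gutter: 74 + 10 = 84 mm.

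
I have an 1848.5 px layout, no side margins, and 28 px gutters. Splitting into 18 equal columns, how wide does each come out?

1848.5 − 17·28 = 1372.5; ÷18 gives c = 76.25 px.

76.25 px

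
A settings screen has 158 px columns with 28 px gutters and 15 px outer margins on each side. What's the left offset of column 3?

387 px

Before column 3: the margin + 2 columns + 2 gutters.
Offset = 15 + 2·(158 + 28) = 15 + 372 = 387 px.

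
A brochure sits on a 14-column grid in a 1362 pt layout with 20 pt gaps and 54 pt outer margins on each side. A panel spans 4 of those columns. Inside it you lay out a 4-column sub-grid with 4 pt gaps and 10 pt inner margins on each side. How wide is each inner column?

78 pt

Outer content = 1362 − 2·54 = 1254 pt.
1254 − 13·20 = 994; ÷14 gives c = 71 pt.
4 columns plus 3 gaps: 284 + 60 = 344 pt.
Inner content = 344 − 2·10 = 324 pt.
324 − 3·4 = 312; ÷4 gives d = 78 pt.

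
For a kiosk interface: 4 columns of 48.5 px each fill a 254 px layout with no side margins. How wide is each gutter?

4·48.5 + 3g = 254 → 3g = 60 → g = 20 px.

20 px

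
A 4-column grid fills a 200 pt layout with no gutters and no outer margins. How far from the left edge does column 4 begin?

With no gutters, each column is 200/4 = 50 pt.
Each column+gutter stride is 50 pt; with no margin, 3 of them is 150 pt.

150 pt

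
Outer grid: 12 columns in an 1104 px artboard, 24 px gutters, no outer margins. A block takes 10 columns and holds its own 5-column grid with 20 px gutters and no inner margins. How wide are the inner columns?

1104 − 11·24 = 840; ÷12 gives c = 70 px.
Span of 10: 10·70 + 9·24 = 700 + 216 = 916 px.
916 − 4·20 = 836; ÷5 gives d = 167.2 px.

167.2 px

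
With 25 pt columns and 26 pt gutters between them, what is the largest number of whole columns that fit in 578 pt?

11 columns

k columns need k·25 + (k−1)·26 = k·51 − 26.
k·51 − 26 ≤ 578 → k ≤ 604 / 51 ≈ 11.84, so k = 11.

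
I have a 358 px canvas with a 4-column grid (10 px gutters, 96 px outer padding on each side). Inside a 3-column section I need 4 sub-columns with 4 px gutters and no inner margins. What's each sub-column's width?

Subtract both margins: 358 − 2·96 = 166 px.
Subtracting 3 gutters of 10 leaves 136 for 4 columns, so c = 34 px.
3-column span = 3·34 + 2·10 = 122 px.
122 − 3·4 = 110; ÷4 gives d = 27.5 px.

27.5 px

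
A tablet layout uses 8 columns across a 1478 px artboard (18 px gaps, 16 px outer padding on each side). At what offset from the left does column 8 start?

1297 px

Subtract both margins: 1478 − 2·16 = 1446 px.
Subtracting 7 gaps of 18 leaves 1320 for 8 columns, so c = 165 px.
Before column 8: the margin + 7 columns + 7 gaps.
Offset = 16 + 7·(165 + 18) = 16 + 1281 = 1297 px.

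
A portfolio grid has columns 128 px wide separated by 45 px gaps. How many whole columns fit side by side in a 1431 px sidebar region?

8 columns

k columns need k·128 + (k−1)·45 = k·173 − 45.
k·173 − 45 ≤ 1431 → k ≤ 1476 / 173 ≈ 8.53, so k = 8.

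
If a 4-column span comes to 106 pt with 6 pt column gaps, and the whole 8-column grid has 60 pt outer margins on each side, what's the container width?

4c + 3·6 = 106 → 4c = 88 → c = 22 pt.
Total width: 2·60 + 8·22 + 7·6 = 338 pt.

338 pt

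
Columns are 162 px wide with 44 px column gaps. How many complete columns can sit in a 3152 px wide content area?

15 columns

15 columns: 15·162 + 14·44 = 3046 px ≤ 3152.
16 columns: 3252 px > 3152. So 15.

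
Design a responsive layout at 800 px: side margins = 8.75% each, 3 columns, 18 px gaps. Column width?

208 px

Margins: 8.75% × 800 = 70 px each, so content = 800 − 140 = 660 px.
3c + 2·18 = 660 → 3c = 624 → c = 208 px.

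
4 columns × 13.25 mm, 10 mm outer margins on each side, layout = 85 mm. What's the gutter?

4 mm

Take off 20 mm of margins, leaving 65 mm.
Columns use 53 mm, leaving 12 mm across 3 gutters = 4 mm each.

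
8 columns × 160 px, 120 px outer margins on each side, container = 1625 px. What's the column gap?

Take off 240 px of margins, leaving 1385 px.
Columns use 1280 px, leaving 105 px across 7 column gaps = 15 px each.

15 px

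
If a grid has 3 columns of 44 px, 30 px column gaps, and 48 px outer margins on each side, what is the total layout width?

Total width: 2·48 + 3·44 + 2·30 = 288 px.

288 px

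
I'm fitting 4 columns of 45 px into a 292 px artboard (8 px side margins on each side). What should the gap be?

32 px

Inside the margins: 292 − 16 = 276 px.
Columns use 180 px, leaving 96 px across 3 gaps = 32 px each.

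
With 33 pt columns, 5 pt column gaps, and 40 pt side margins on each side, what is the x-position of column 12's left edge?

458 pt

Before column 12: the margin + 11 columns + 11 column gaps.
Offset = 40 + 11·(33 + 5) = 40 + 418 = 458 pt.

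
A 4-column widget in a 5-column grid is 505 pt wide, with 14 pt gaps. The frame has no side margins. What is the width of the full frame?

4 columns + 3 gaps: 4c + 3·14 = 505.
4c = 505 − 42 = 463, so c = 115.75 pt.
Frame = 5·115.75 + 4·14 = 578.75 + 56 = 634.75 pt.

634.75 pt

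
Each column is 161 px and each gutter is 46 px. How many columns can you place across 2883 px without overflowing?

k columns need k·161 + (k−1)·46 = k·207 − 46.
k·207 − 46 ≤ 2883 → k ≤ 2929 / 207 ≈ 14.15, so k = 14.

14 columns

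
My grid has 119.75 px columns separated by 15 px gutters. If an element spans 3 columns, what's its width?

3-column span = 3·119.75 + 2·15 = 389.25 px.

389.25 px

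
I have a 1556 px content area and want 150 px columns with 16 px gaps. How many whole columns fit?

9 columns

9 columns: 9·150 + 8·16 = 1478 px ≤ 1556.
10 columns: 1644 px > 1556. So 9.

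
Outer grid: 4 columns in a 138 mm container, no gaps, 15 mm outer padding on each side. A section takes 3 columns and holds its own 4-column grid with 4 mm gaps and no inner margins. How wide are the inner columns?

Inside the margins: 138 − 30 = 108 mm.
4c = 108 → c = 27 mm.
With no gaps, 3 columns span 3·27 = 81 mm.
Subtracting 3 gaps of 4 leaves 69 for 4 columns, so d = 17.25 mm.

17.25 mm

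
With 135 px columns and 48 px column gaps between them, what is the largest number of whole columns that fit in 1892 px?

k columns need k·135 + (k−1)·48 = k·183 − 48.
k·183 − 48 ≤ 1892 → k ≤ 1940 / 183 ≈ 10.60, so k = 10.

10 columns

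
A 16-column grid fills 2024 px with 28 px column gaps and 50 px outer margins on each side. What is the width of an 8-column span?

948 px

Content width = 2024 − 2·50 = 1924 px.
16c + 15·28 = 1924 → 16c = 1504 → c = 94 px.
8-column span = 8·94 + 7·28 = 948 px.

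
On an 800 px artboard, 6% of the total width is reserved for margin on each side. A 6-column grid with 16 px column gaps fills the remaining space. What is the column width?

800 × (1 − 2·6%) = 800 × 88% = 704 px for the columns.
6 columns + 5 column gaps: 6c + 5·16 = 704.
6c = 704 − 80 = 624, so c = 104 px.

104 px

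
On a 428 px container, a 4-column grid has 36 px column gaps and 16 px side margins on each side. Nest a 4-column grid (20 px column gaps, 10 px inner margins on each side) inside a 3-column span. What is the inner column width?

Outer content = 428 − 2·16 = 396 px.
396 − 3·36 = 288; ÷4 gives c = 72 px.
3 columns plus 2 column gaps: 216 + 72 = 288 px.
Inner content = 288 − 2·10 = 268 px.
4d + 3·20 = 268 → 4d = 208 → d = 52 px.

52 px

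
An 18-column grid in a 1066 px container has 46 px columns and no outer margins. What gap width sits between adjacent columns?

14 px

Columns use 828 px, leaving 238 px across 17 gaps = 14 px each.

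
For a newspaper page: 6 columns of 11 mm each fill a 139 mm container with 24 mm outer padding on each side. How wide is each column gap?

Take off 48 mm of margins, leaving 91 mm.
6·11 + 5g = 91 → 5g = 25 → g = 5 mm.

5 mm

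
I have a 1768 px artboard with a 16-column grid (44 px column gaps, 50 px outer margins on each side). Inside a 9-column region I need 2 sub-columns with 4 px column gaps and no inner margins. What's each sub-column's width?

Take off 100 px of margins, leaving 1668 px.
1668 − 15·44 = 1008; ÷16 gives c = 63 px.
9-column span = 9·63 + 8·44 = 919 px.
2 columns + 1 column gap: 2d + 1·4 = 919.
2d = 919 − 4 = 915, so d = 457.5 px.

457.5 px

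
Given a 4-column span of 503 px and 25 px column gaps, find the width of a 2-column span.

239 px

503 − 3·25 = 428; ÷4 gives c = 107 px.
2 columns plus 1 column gap: 214 + 25 = 239 px.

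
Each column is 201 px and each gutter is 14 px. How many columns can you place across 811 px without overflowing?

3 columns

3 columns: 3·201 + 2·14 = 631 px ≤ 811.
4 columns: 846 px > 811. So 3.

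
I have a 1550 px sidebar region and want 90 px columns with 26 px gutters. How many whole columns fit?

13 columns

k columns need k·90 + (k−1)·26 = k·116 − 26.
k·116 − 26 ≤ 1550 → k ≤ 1576 / 116 ≈ 13.59, so k = 13.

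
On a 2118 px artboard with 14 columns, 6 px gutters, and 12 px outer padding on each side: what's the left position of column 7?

912 px

Subtract both margins: 2118 − 2·12 = 2094 px.
2094 − 13·6 = 2016; ÷14 gives c = 144 px.
Before column 7: the margin + 6 columns + 6 gutters.
Offset = 12 + 6·(144 + 6) = 12 + 900 = 912 px.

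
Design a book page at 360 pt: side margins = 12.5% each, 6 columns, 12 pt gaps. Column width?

35 pt

Each margin = 12.5% of 360 = 45 pt; content = 360 − 2·45 = 270 pt.
270 − 5·12 = 210; ÷6 gives c = 35 pt.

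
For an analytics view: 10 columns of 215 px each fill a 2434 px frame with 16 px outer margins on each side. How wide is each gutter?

Inside the margins: 2434 − 32 = 2402 px.
Columns use 2150 px, leaving 252 px across 9 gutters = 28 px each.

28 px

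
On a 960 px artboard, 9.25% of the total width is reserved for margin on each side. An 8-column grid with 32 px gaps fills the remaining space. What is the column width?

69.8 px

Margins: 9.25% × 960 = 88.8 px each, so content = 960 − 177.6 = 782.4 px.
8 columns + 7 gaps: 8c + 7·32 = 782.4.
8c = 782.4 − 224 = 558.4, so c = 69.8 px.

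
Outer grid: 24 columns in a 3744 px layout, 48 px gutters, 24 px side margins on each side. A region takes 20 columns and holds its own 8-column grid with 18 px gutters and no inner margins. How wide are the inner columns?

368.25 px

Take off 48 px of margins, leaving 3696 px.
3696 − 23·48 = 2592; ÷24 gives c = 108 px.
Span of 20: 20·108 + 19·48 = 2160 + 912 = 3072 px.
8 columns + 7 gutters: 8d + 7·18 = 3072.
8d = 3072 − 126 = 2946, so d = 368.25 px.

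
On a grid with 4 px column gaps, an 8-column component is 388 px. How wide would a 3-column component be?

Subtracting 7 column gaps of 4 leaves 360 for 8 columns, so c = 45 px.
3-column span = 3·45 + 2·4 = 143 px.

143 px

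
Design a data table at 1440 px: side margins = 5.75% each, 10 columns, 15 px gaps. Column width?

113.94 px

Margins: 5.75% × 1440 = 82.8 px each, so content = 1440 − 165.6 = 1274.4 px.
Subtracting 9 gaps of 15 leaves 1139.4 for 10 columns, so c = 113.94 px.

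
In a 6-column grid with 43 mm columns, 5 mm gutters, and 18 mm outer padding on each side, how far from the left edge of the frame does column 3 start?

Each column+gutter stride is 48 mm; 2 of them past the 18 mm margin is 18 + 96 = 114 mm.

114 mm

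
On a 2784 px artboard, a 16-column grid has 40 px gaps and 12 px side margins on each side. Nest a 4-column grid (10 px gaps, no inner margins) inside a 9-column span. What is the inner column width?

Inside the margins: 2784 − 24 = 2760 px.
2760 − 15·40 = 2160; ÷16 gives c = 135 px.
9-column span = 9·135 + 8·40 = 1535 px.
4d + 3·10 = 1535 → 4d = 1505 → d = 376.25 px.

376.25 px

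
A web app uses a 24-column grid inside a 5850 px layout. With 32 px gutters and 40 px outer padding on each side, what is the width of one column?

209.75 px

Inside the margins: 5850 − 80 = 5770 px.
Subtracting 23 gutters of 32 leaves 5034 for 24 columns, so c = 209.75 px.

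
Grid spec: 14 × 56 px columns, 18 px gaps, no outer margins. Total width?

1018 px

Total width: 14·56 + 13·18 = 1018 px.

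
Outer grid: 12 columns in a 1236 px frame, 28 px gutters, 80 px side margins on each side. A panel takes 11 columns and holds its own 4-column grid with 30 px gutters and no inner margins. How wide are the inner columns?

223.5 px

Inside the margins: 1236 − 160 = 1076 px.
1076 − 11·28 = 768; ÷12 gives c = 64 px.
11-column span = 11·64 + 10·28 = 984 px.
Subtracting 3 gutters of 30 leaves 894 for 4 columns, so d = 223.5 px.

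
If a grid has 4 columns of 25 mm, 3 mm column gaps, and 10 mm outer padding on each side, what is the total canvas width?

129 mm

Canvas = 2·10 + 4·25 + 3·3 = 20 + 100 + 9 = 129 mm.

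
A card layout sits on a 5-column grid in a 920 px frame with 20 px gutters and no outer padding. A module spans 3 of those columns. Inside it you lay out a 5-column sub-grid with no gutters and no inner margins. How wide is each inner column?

920 − 4·20 = 840; ÷5 gives c = 168 px.
3 columns plus 2 gutters: 504 + 40 = 544 px.
5d = 544 → d = 108.8 px.

108.8 px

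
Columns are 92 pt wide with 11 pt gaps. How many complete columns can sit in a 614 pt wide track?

Each extra column adds 92 + 11 = 103 pt.
(614 + 11) / 103 = 6.07, so 6 columns fit.

6 columns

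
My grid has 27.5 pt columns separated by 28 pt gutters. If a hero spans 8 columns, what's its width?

416 pt

8-column span = 8·27.5 + 7·28 = 416 pt.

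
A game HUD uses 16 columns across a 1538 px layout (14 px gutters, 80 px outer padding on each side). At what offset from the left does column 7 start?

602 px

Inside the margins: 1538 − 160 = 1378 px.
1378 − 15·14 = 1168; ÷16 gives c = 73 px.
Before column 7: the margin + 6 columns + 6 gutters.
Offset = 80 + 6·(73 + 14) = 80 + 522 = 602 px.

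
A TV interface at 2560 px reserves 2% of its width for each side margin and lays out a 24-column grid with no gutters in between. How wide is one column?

102.4 px

Each margin = 2% of 2560 = 51.2 px; content = 2560 − 2·51.2 = 2457.6 px.
With no gutters, each column is 2457.6/24 = 102.4 px.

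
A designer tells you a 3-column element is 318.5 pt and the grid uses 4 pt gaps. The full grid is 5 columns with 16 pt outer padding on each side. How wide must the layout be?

Subtracting 2 gaps of 4 leaves 310.5 for 3 columns, so c = 103.5 pt.
Total width: 2·16 + 5·103.5 + 4·4 = 565.5 pt.

565.5 pt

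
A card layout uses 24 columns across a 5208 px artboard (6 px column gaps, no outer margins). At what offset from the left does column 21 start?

24c + 23·6 = 5208 → 24c = 5070 → c = 211.25 px.
Before column 21: 20 columns + 20 column gaps.
Offset = 20·(211.25 + 6) = 20·217.25 = 4345 px.

4345 px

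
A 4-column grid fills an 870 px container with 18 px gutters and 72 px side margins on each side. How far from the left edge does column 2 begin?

258 px

Subtract both margins: 870 − 2·72 = 726 px.
4c + 3·18 = 726 → 4c = 672 → c = 168 px.
Each column+gutter stride is 186 px; 1 of them past the 72 px margin is 72 + 186 = 258 px.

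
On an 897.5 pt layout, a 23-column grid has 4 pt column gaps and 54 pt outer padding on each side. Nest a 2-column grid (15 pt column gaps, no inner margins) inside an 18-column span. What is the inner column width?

Outer content = 897.5 − 2·54 = 789.5 pt.
23 columns + 22 column gaps: 23c + 22·4 = 789.5.
23c = 789.5 − 88 = 701.5, so c = 30.5 pt.
Span of 18: 18·30.5 + 17·4 = 549 + 68 = 617 pt.
Subtracting 1 column gap of 15 leaves 602 for 2 columns, so d = 301 pt.

301 pt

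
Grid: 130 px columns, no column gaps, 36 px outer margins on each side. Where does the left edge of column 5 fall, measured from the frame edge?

Before column 5: the margin + 4 columns + 4 column gaps.
Offset = 36 + 4·(130 + 0) = 36 + 520 = 556 px.

556 px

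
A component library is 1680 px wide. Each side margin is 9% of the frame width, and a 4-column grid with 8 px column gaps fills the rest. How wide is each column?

338.4 px

Margins: 9% × 1680 = 151.2 px each, so content = 1680 − 302.4 = 1377.6 px.
1377.6 − 3·8 = 1353.6; ÷4 gives c = 338.4 px.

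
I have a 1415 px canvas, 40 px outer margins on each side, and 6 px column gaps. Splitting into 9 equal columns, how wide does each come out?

143 px

Subtract both margins: 1415 − 2·40 = 1335 px.
9 columns + 8 column gaps: 9c + 8·6 = 1335.
9c = 1335 − 48 = 1287, so c = 143 px.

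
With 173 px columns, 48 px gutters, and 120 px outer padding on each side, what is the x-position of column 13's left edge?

2772 px

Before column 13: the margin + 12 columns + 12 gutters.
Offset = 120 + 12·(173 + 48) = 120 + 2652 = 2772 px.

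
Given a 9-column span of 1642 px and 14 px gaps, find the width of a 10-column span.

1642 − 8·14 = 1530; ÷9 gives c = 170 px.
10 columns plus 9 gaps: 1700 + 126 = 1826 px.

1826 px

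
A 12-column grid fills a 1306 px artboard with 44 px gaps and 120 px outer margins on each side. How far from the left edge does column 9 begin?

860 px

Subtract both margins: 1306 − 2·120 = 1066 px.
12c + 11·44 = 1066 → 12c = 582 → c = 48.5 px.
Each column+gutter stride is 92.5 px; 8 of them past the 120 px margin is 120 + 740 = 860 px.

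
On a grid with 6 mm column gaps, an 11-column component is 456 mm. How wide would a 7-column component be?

288 mm

Subtracting 10 column gaps of 6 leaves 396 for 11 columns, so c = 36 mm.
7-column span = 7·36 + 6·6 = 288 mm.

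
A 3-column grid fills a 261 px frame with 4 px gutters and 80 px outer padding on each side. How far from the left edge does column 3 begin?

150 px

Content = 261 − 2·80 = 101 px.
Subtracting 2 gutters of 4 leaves 93 for 3 columns, so c = 31 px.
Before column 3: the margin + 2 columns + 2 gutters.
Offset = 80 + 2·(31 + 4) = 80 + 70 = 150 px.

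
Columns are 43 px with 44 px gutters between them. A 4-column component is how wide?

4-column span = 4·43 + 3·44 = 304 px.

304 px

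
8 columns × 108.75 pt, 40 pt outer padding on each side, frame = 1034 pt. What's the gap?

12 pt

Subtract both margins: 1034 − 2·40 = 954 pt.
8·108.75 + 7g = 954 → 7g = 84 → g = 12 pt.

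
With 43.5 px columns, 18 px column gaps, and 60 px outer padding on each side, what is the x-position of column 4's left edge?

244.5 px

Column 4 starts at margin + 3·(column + gutter) = 60 + 3·61.5 = 244.5 px.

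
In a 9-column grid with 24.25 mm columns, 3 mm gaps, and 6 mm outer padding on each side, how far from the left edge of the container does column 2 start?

33.25 mm

Each column+gutter stride is 27.25 mm; 1 of them past the 6 mm margin is 6 + 27.25 = 33.25 mm.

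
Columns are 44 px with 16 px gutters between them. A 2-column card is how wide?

2-column span = 2·44 + 1·16 = 104 px.

104 px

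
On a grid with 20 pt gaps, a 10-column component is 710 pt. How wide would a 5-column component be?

345 pt

710 − 9·20 = 530; ÷10 gives c = 53 pt.
5-column span = 5·53 + 4·20 = 345 pt.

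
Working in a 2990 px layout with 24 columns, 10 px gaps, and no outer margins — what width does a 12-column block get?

1490 px

24 columns + 23 gaps: 24c + 23·10 = 2990.
24c = 2990 − 230 = 2760, so c = 115 px.
12 columns plus 11 gaps: 1380 + 110 = 1490 px.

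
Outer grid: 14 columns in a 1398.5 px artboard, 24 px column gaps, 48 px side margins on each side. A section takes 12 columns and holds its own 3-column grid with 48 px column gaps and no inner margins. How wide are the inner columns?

Inside the margins: 1398.5 − 96 = 1302.5 px.
14 columns + 13 column gaps: 14c + 13·24 = 1302.5.
14c = 1302.5 − 312 = 990.5, so c = 70.75 px.
12 columns plus 11 column gaps: 849 + 264 = 1113 px.
3d + 2·48 = 1113 → 3d = 1017 → d = 339 px.

339 px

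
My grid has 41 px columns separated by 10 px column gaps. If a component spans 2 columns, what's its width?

92 px

2-column span = 2·41 + 1·10 = 92 px.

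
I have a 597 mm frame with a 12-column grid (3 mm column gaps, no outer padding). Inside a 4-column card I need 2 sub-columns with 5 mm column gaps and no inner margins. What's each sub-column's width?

96 mm

12c + 11·3 = 597 → 12c = 564 → c = 47 mm.
4 columns plus 3 column gaps: 188 + 9 = 197 mm.
2 columns + 1 column gap: 2d + 1·5 = 197.
2d = 197 − 5 = 192, so d = 96 mm.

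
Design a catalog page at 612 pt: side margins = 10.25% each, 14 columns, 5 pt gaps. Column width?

30.11 pt

Each margin = 10.25% of 612 = 62.73 pt; content = 612 − 2·62.73 = 486.54 pt.
14c + 13·5 = 486.54 → 14c = 421.54 → c = 30.11 pt.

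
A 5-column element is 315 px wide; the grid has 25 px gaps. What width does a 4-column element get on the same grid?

247 px

315 − 4·25 = 215; ÷5 gives c = 43 px.
4 columns plus 3 gaps: 172 + 75 = 247 px.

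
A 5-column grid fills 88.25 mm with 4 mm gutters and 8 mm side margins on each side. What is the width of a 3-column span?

41.75 mm

Content width = 88.25 − 2·8 = 72.25 mm.
5c + 4·4 = 72.25 → 5c = 56.25 → c = 11.25 mm.
3-column span = 3·11.25 + 2·4 = 41.75 mm.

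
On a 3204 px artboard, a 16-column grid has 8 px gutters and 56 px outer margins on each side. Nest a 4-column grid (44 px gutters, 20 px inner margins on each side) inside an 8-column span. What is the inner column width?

342.5 px

Subtract both margins: 3204 − 2·56 = 3092 px.
3092 − 15·8 = 2972; ÷16 gives c = 185.75 px.
8 columns plus 7 gutters: 1486 + 56 = 1542 px.
Inner content = 1542 − 2·20 = 1502 px.
Subtracting 3 gutters of 44 leaves 1370 for 4 columns, so d = 342.5 px.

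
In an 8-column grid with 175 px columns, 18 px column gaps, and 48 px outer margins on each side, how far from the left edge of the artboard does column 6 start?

1013 px

Before column 6: the margin + 5 columns + 5 column gaps.
Offset = 48 + 5·(175 + 18) = 48 + 965 = 1013 px.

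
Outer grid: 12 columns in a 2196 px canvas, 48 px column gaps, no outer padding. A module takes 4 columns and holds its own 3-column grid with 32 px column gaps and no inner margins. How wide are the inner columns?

212 px

12 columns + 11 column gaps: 12c + 11·48 = 2196.
12c = 2196 − 528 = 1668, so c = 139 px.
4-column span = 4·139 + 3·48 = 700 px.
3d + 2·32 = 700 → 3d = 636 → d = 212 px.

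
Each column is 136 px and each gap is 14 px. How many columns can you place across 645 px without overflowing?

4 columns: 4·136 + 3·14 = 586 px ≤ 645.
5 columns: 736 px > 645. So 4.

4 columns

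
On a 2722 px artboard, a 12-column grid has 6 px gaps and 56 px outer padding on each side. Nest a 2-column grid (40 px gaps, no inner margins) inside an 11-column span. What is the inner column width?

1176 px

Take off 112 px of margins, leaving 2610 px.
12 columns + 11 gaps: 12c + 11·6 = 2610.
12c = 2610 − 66 = 2544, so c = 212 px.
11-column span = 11·212 + 10·6 = 2392 px.
2 columns + 1 gap: 2d + 1·40 = 2392.
2d = 2392 − 40 = 2352, so d = 1176 px.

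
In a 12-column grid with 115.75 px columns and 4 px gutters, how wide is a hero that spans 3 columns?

3-column span = 3·115.75 + 2·4 = 355.25 px.

355.25 px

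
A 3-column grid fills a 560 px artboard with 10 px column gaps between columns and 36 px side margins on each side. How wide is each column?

156 px

Subtract both margins: 560 − 2·36 = 488 px.
3c + 2·10 = 488 → 3c = 468 → c = 156 px.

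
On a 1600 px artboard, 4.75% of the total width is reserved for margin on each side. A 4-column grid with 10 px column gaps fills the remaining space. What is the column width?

1600 × (1 − 2·4.75%) = 1600 × 90.5% = 1448 px for the columns.
1448 − 3·10 = 1418; ÷4 gives c = 354.5 px.

354.5 px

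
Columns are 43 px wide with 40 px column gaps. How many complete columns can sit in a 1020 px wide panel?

Each extra column adds 43 + 40 = 83 px.
(1020 + 40) / 83 = 12.77, so 12 columns fit.

12 columns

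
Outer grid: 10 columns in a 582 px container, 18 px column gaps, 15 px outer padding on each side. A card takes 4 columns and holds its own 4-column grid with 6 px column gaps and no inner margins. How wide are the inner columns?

Outer content = 582 − 2·15 = 552 px.
10 columns + 9 column gaps: 10c + 9·18 = 552.
10c = 552 − 162 = 390, so c = 39 px.
Span of 4: 4·39 + 3·18 = 156 + 54 = 210 px.
Subtracting 3 column gaps of 6 leaves 192 for 4 columns, so d = 48 px.

48 px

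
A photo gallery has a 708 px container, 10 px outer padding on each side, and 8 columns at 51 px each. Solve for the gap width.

Subtract both margins: 708 − 2·10 = 688 px.
8 columns take 8·51 = 408 px; remaining 280 splits into 7 gaps.
g = 280 / 7 = 40 px.

40 px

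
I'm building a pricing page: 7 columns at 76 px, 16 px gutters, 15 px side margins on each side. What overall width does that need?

658 px

Adding margins, columns and gutters: 30 + 532 + 96 = 658 px.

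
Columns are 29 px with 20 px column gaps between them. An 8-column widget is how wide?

372 px

8-column span = 8·29 + 7·20 = 372 px.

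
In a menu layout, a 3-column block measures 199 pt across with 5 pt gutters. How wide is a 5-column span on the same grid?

335 pt

3c + 2·5 = 199 → 3c = 189 → c = 63 pt.
5 columns plus 4 gutters: 315 + 20 = 335 pt.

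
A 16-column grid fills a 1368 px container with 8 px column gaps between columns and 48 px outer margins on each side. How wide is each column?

72 px

Content width = 1368 − 2·48 = 1272 px.
16c + 15·8 = 1272 → 16c = 1152 → c = 72 px.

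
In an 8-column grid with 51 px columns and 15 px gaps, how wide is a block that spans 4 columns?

4-column span = 4·51 + 3·15 = 249 px.

249 px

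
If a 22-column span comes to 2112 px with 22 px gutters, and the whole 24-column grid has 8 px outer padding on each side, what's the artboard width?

22c + 21·22 = 2112 → 22c = 1650 → c = 75 px.
Total width: 2·8 + 24·75 + 23·22 = 2322 px.

2322 px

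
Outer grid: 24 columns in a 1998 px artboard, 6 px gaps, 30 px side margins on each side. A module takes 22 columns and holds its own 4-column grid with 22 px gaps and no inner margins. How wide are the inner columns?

Subtract both margins: 1998 − 2·30 = 1938 px.
24c + 23·6 = 1938 → 24c = 1800 → c = 75 px.
22-column span = 22·75 + 21·6 = 1776 px.
4 columns + 3 gaps: 4d + 3·22 = 1776.
4d = 1776 − 66 = 1710, so d = 427.5 px.

427.5 px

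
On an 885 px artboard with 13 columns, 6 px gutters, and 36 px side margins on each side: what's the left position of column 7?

Take off 72 px of margins, leaving 813 px.
13 columns + 12 gutters: 13c + 12·6 = 813.
13c = 813 − 72 = 741, so c = 57 px.
Each column+gutter stride is 63 px; 6 of them past the 36 px margin is 36 + 378 = 414 px.

414 px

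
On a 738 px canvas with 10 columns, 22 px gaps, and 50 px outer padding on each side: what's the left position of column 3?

182 px

Content = 738 − 2·50 = 638 px.
10c + 9·22 = 638 → 10c = 440 → c = 44 px.
Before column 3: the margin + 2 columns + 2 gaps.
Offset = 50 + 2·(44 + 22) = 50 + 132 = 182 px.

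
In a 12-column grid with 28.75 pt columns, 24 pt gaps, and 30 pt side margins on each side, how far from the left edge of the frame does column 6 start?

293.75 pt

Each column+gutter stride is 52.75 pt; 5 of them past the 30 pt margin is 30 + 263.75 = 293.75 pt.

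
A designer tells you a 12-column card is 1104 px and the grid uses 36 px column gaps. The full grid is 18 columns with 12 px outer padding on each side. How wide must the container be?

12c + 11·36 = 1104 → 12c = 708 → c = 59 px.
Adding margins, columns and gutters: 24 + 1062 + 612 = 1698 px.

1698 px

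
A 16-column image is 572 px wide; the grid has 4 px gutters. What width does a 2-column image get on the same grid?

16c + 15·4 = 572 → 16c = 512 → c = 32 px.
2 columns plus 1 gutter: 64 + 4 = 68 px.

68 px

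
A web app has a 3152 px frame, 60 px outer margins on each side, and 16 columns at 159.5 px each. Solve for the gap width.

32 px

Subtract both margins: 3152 − 2·60 = 3032 px.
16·159.5 + 15g = 3032 → 15g = 480 → g = 32 px.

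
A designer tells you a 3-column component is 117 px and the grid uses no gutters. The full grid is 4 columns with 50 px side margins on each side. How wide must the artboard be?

117 / 3 = 39 px per column.
Artboard = 2·50 + 4·39 = 100 + 156 = 256 px.

256 px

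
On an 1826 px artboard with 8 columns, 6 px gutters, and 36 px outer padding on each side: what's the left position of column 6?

1136 px

Content = 1826 − 2·36 = 1754 px.
8c + 7·6 = 1754 → 8c = 1712 → c = 214 px.
Each column+gutter stride is 220 px; 5 of them past the 36 px margin is 36 + 1100 = 1136 px.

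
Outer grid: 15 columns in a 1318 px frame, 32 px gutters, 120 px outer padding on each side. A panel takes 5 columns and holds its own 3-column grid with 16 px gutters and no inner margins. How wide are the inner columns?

102 px

Take off 240 px of margins, leaving 1078 px.
15c + 14·32 = 1078 → 15c = 630 → c = 42 px.
5 columns plus 4 gutters: 210 + 128 = 338 px.
Subtracting 2 gutters of 16 leaves 306 for 3 columns, so d = 102 px.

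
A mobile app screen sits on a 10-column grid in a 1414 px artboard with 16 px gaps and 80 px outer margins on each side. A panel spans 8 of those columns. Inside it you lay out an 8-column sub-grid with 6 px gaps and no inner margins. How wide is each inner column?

119.75 px

Take off 160 px of margins, leaving 1254 px.
10c + 9·16 = 1254 → 10c = 1110 → c = 111 px.
8 columns plus 7 gaps: 888 + 112 = 1000 px.
1000 − 7·6 = 958; ÷8 gives d = 119.75 px.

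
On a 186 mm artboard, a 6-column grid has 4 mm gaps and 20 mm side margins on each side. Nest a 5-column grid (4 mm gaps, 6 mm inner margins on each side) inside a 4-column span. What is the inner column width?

Take off 40 mm of margins, leaving 146 mm.
146 − 5·4 = 126; ÷6 gives c = 21 mm.
4-column span = 4·21 + 3·4 = 96 mm.
Inner content = 96 − 2·6 = 84 mm.
5d + 4·4 = 84 → 5d = 68 → d = 13.6 mm.

13.6 mm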